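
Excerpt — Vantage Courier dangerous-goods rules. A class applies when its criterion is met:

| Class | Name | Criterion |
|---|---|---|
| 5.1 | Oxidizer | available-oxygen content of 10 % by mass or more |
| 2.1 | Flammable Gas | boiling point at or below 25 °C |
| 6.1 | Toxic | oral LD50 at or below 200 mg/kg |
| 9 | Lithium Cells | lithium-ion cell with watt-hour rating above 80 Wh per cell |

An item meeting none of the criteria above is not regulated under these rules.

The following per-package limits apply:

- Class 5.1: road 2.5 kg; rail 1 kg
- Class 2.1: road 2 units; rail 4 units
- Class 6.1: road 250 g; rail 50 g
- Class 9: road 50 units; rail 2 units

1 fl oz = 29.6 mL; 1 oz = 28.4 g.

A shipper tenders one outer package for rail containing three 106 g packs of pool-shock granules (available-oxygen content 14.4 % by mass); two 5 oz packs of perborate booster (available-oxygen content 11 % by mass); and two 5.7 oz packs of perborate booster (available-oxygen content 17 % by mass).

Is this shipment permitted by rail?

Available-oxygen content 14.4 % by mass meets the Class 5.1 criterion (Oxidizer), so the pool-shock granules are Class 5.1.
The perborate booster has available-oxygen content 11 % by mass, which is ≥ 10 % by mass, so it is Class 5.1 (Oxidizer).
The perborate booster has available-oxygen content 17 % by mass, which is ≥ 10 % by mass, so it is Class 5.1 (Oxidizer).
Class 5.1 net quantity: (three 106 g packs = 318 g) + (two 5 oz packs = 284 g) + (two 5.7 oz packs = 323.76 g) = 925.76 g.
That is within the Class 5.1 rail limit of 1 kg.

Yes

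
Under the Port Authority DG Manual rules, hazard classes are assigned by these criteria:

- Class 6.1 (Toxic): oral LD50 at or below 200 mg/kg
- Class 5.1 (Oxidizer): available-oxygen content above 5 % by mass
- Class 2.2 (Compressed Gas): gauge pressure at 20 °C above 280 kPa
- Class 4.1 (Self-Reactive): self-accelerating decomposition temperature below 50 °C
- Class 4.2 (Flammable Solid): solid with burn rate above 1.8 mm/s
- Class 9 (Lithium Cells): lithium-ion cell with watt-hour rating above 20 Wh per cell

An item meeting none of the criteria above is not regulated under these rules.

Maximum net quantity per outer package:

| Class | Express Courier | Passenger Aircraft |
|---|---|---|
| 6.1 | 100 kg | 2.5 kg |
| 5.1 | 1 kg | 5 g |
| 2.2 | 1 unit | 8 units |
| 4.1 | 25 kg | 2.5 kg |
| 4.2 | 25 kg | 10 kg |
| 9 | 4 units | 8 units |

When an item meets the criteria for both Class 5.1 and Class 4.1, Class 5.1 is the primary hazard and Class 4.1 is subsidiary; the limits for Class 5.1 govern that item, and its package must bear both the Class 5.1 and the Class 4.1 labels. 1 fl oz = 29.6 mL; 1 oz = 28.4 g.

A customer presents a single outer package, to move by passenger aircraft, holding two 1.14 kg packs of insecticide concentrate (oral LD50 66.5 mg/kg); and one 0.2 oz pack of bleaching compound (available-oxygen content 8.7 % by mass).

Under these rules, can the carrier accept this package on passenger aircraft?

The insecticide concentrate has oral LD50 66.5 mg/kg, which is ≤ 200 mg/kg, so it is Class 6.1 (Toxic).
With available-oxygen content 8.7 % by mass (> 5 % by mass), the bleaching compound falls in Class 5.1.
Class 5.1 quantity: one 0.2 oz pack = 5.68 g.
That exceeds the Class 5.1 passenger aircraft limit of 5 g.
Class 6.1 quantity: two 1.14 kg packs = 2.28 kg.
2.28 kg ≤ 2.5 kg (passenger aircraft limit, Class 6.1) — within limit.

No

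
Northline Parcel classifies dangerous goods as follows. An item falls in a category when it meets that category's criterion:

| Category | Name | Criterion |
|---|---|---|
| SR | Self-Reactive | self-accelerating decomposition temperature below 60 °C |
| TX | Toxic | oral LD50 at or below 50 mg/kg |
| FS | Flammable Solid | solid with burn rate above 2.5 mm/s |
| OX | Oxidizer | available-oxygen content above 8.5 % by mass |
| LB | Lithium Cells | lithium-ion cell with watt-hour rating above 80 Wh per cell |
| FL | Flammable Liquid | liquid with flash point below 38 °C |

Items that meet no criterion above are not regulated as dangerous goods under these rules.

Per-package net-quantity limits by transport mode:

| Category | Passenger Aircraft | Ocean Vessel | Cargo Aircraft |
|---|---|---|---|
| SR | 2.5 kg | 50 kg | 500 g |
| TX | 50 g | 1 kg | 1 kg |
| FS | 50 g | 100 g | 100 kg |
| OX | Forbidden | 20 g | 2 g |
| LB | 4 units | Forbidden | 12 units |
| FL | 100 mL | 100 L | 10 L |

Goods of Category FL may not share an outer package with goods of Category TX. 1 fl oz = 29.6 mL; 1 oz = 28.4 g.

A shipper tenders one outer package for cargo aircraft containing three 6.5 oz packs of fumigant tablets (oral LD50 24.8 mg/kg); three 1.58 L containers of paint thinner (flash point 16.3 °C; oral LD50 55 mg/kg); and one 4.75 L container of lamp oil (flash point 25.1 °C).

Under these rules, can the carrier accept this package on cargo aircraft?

The fumigant tablets have oral LD50 24.8 mg/kg, which is ≤ 50 mg/kg, so they are Category TX (Toxic).
The paint thinner has flash point 16.3 °C, which is < 38 °C, so it is Category FL (Flammable Liquid).
The lamp oil has flash point 25.1 °C, which is < 38 °C, so it is Category FL (Flammable Liquid).
Total Category FL: (three 1.58 L containers = 4.74 L) + 4.75 L = 9.49 L.
9.49 L ≤ 10 L (cargo aircraft limit, Category FL) — within limit.
Category TX quantity: three 6.5 oz packs = 553.8 g.
That is within the Category TX cargo aircraft limit of 1 kg.
Category FL and Category TX may not share an outer package.

No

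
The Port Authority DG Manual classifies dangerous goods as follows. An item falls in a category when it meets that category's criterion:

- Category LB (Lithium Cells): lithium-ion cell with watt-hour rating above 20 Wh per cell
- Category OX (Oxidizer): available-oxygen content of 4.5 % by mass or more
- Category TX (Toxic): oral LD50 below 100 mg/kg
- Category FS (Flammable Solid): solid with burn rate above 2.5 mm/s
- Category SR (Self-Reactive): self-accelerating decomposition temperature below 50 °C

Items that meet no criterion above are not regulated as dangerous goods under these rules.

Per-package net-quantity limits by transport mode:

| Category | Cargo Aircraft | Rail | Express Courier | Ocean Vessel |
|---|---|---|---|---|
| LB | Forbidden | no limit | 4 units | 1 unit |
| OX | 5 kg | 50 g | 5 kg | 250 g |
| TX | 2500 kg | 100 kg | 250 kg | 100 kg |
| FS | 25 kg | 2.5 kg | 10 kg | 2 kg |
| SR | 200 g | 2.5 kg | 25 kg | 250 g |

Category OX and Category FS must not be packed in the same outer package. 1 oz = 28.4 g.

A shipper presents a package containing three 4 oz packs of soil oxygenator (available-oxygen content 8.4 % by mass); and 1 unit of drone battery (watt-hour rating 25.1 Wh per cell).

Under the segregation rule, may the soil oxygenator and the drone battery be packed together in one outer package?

With available-oxygen content 8.4 % by mass (≥ 4.5 % by mass), the soil oxygenator falls in Category OX.
Drone battery: watt-hour rating 25.1 Wh per cell > 20 Wh per cell → Category LB (Lithium Cells).
No segregation rule bars Category OX with Category LB.

Yes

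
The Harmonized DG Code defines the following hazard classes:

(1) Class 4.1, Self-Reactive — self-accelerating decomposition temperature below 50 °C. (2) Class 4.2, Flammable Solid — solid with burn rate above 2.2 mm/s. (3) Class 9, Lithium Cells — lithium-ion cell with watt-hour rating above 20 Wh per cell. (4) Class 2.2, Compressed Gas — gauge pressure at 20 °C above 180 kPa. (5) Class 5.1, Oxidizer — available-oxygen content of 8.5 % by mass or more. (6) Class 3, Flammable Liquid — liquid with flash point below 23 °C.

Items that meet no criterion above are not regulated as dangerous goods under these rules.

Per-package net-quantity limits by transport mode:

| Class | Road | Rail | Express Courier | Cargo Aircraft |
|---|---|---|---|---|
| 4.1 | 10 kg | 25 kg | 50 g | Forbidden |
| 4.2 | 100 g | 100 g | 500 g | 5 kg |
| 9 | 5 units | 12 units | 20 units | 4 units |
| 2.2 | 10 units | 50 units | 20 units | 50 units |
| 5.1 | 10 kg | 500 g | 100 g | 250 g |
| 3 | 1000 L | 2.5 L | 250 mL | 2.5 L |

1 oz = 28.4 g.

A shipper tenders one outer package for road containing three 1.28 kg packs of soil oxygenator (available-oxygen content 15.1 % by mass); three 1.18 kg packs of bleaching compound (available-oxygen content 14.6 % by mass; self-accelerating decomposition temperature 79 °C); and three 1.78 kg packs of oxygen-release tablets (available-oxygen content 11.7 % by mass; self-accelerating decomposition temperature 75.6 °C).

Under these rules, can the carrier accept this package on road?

No

The soil oxygenator has available-oxygen content 15.1 % by mass, which is ≥ 8.5 % by mass, so it is Class 5.1 (Oxidizer).
Available-oxygen content 14.6 % by mass meets the Class 5.1 criterion (Oxidizer), so the bleaching compound is Class 5.1.
With available-oxygen content 11.7 % by mass (≥ 8.5 % by mass), the oxygen-release tablets fall in Class 5.1.
Class 5.1 net quantity: (three 1.28 kg packs = 3.84 kg) + (three 1.18 kg packs = 3.54 kg) + (three 1.78 kg packs = 5.34 kg) = 12.72 kg.
12.72 kg > 10 kg (road limit, Class 5.1) — over the limit.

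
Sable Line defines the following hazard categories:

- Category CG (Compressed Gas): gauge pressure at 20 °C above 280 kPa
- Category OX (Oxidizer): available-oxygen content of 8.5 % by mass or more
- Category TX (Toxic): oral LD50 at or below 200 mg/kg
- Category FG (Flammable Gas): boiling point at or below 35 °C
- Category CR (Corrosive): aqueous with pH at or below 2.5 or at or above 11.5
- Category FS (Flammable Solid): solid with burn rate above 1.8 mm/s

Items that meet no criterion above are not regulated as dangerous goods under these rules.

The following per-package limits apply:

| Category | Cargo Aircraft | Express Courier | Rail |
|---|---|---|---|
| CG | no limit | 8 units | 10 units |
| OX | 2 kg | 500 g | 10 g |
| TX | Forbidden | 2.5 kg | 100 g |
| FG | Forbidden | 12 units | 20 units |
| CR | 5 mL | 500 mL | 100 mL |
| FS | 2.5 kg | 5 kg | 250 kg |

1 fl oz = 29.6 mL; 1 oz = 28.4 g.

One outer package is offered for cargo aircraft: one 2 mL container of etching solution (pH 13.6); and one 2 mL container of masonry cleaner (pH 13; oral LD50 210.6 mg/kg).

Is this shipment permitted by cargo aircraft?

Etching solution: pH 13.6 ≥ 11.5 → Category CR (Corrosive).
Masonry cleaner: pH 13 ≥ 11.5 → Category CR (Corrosive).
Category CR net quantity: 2 mL + 2 mL = 4 mL.
That is within the Category CR cargo aircraft limit of 5 mL.

Yes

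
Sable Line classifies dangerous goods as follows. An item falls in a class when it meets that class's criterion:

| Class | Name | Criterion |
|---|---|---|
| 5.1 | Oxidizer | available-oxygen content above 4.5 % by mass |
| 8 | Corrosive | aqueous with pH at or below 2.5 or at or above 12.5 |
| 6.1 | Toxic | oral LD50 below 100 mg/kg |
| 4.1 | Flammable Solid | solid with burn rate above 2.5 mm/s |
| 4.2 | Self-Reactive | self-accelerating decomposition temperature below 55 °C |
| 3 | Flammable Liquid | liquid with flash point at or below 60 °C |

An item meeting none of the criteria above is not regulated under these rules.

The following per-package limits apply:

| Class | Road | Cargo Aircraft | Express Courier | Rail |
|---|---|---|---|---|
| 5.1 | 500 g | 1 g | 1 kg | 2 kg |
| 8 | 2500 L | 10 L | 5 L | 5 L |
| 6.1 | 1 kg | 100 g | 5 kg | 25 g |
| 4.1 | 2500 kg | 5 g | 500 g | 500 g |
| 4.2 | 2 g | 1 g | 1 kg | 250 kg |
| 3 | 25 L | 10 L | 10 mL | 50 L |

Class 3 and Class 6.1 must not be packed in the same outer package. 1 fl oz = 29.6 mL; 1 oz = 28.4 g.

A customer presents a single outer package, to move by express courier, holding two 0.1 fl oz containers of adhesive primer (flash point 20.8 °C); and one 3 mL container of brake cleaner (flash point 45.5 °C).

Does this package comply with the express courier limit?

Yes

With flash point 20.8 °C (≤ 60 °C), the adhesive primer falls in Class 3.
Brake cleaner: flash point 45.5 °C ≤ 60 °C → Class 3 (Flammable Liquid).
Class 3 net quantity: (two 0.1 fl oz containers = 5.92 mL) + 3 mL = 8.92 mL.
8.92 mL ≤ 10 mL (express courier limit, Class 3) — within limit.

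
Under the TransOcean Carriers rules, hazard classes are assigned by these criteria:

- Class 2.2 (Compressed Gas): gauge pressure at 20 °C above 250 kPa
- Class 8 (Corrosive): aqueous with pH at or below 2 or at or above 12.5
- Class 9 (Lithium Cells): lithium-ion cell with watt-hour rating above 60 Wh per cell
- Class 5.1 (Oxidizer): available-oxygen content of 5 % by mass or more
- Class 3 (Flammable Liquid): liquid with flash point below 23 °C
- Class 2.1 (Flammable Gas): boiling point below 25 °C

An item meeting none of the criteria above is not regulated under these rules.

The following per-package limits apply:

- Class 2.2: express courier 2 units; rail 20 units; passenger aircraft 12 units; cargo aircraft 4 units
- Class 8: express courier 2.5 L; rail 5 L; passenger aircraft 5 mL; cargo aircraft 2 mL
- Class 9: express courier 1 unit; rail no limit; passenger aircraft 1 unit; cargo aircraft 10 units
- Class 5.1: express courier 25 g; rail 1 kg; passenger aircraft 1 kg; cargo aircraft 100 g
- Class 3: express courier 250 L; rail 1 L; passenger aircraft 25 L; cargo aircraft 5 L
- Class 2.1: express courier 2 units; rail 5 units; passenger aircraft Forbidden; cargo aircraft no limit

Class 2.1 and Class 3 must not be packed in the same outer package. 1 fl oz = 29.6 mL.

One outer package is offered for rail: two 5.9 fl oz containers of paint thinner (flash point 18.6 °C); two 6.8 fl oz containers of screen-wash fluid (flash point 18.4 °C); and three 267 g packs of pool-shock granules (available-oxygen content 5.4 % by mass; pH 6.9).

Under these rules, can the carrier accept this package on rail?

Flash point 18.6 °C meets the Class 3 criterion (Flammable Liquid), so the paint thinner is Class 3.
Flash point 18.4 °C meets the Class 3 criterion (Flammable Liquid), so the screen-wash fluid is Class 3.
With available-oxygen content 5.4 % by mass (≥ 5 % by mass), the pool-shock granules fall in Class 5.1.
Class 3 net quantity: (two 5.9 fl oz containers = 349.28 mL) + (two 6.8 fl oz containers = 402.56 mL) = 751.84 mL.
751.84 mL ≤ 1 L (rail limit, Class 3) — within limit.
Class 5.1 quantity: three 267 g packs = 801 g.
801 g is within the rail limit of 1 kg for Class 5.1.
The segregation rule (Class 2.1 with Class 3) does not apply to Class 3 with Class 5.1.
Every hazard class is within its rail limit and no segregation rule is violated.

Yes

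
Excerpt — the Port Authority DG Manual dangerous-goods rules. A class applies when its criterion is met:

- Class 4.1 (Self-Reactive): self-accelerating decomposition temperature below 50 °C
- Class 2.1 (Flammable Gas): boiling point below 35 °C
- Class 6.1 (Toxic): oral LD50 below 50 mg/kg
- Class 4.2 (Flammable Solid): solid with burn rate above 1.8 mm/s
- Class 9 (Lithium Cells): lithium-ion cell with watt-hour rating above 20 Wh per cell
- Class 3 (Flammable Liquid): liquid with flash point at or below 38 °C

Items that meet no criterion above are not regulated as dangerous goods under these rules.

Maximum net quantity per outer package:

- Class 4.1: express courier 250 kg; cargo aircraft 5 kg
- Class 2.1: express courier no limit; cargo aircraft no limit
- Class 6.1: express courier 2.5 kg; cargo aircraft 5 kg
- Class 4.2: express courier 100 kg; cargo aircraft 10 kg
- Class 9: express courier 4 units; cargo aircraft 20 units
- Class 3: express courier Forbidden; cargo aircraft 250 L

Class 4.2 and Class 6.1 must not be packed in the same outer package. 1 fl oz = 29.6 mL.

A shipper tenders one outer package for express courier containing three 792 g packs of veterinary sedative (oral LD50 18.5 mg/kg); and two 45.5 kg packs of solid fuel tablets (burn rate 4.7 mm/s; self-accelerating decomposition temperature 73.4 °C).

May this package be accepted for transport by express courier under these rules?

No

Oral LD50 18.5 mg/kg meets the Class 6.1 criterion (Toxic), so the veterinary sedative is Class 6.1.
With burn rate 4.7 mm/s (> 1.8 mm/s), the solid fuel tablets fall in Class 4.2.
Class 4.2 quantity: two 45.5 kg packs = 91 kg.
That is within the Class 4.2 express courier limit of 100 kg.
Class 6.1 quantity: three 792 g packs = 2.376 kg.
2.376 kg is within the express courier limit of 2.5 kg for Class 6.1.
Class 4.2 and Class 6.1 may not share an outer package.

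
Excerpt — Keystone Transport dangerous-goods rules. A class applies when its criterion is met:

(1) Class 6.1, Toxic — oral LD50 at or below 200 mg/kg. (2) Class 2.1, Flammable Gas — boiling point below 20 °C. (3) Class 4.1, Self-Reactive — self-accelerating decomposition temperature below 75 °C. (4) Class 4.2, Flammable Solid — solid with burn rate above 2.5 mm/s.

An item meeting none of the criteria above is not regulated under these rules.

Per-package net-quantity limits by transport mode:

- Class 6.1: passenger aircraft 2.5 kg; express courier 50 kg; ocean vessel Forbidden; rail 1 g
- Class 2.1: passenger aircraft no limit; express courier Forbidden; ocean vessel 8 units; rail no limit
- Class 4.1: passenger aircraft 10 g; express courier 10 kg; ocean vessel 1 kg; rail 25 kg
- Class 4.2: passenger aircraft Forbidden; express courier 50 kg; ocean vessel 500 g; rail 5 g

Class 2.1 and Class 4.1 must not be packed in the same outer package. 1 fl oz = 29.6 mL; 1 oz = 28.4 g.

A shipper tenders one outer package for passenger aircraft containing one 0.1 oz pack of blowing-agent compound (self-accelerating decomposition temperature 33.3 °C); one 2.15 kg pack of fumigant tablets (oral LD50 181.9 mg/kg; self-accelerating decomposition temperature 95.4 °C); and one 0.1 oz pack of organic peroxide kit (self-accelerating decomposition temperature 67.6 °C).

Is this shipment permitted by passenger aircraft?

Yes

With self-accelerating decomposition temperature 33.3 °C (< 75 °C), the blowing-agent compound falls in Class 4.1.
Oral LD50 181.9 mg/kg meets the Class 6.1 criterion (Toxic), so the fumigant tablets are Class 6.1.
Organic peroxide kit: self-accelerating decomposition temperature 67.6 °C < 75 °C → Class 4.1 (Self-Reactive).
Class 4.1 net quantity: (one 0.1 oz pack = 2.84 g) + (one 0.1 oz pack = 2.84 g) = 5.68 g.
5.68 g ≤ 10 g (passenger aircraft limit, Class 4.1) — within limit.
Class 6.1 quantity: 2.15 kg.
That is within the Class 6.1 passenger aircraft limit of 2.5 kg.
The segregation rule (Class 2.1 with Class 4.1) does not apply to Class 4.1 with Class 6.1.
Every hazard class is within its passenger aircraft limit and no segregation rule is violated.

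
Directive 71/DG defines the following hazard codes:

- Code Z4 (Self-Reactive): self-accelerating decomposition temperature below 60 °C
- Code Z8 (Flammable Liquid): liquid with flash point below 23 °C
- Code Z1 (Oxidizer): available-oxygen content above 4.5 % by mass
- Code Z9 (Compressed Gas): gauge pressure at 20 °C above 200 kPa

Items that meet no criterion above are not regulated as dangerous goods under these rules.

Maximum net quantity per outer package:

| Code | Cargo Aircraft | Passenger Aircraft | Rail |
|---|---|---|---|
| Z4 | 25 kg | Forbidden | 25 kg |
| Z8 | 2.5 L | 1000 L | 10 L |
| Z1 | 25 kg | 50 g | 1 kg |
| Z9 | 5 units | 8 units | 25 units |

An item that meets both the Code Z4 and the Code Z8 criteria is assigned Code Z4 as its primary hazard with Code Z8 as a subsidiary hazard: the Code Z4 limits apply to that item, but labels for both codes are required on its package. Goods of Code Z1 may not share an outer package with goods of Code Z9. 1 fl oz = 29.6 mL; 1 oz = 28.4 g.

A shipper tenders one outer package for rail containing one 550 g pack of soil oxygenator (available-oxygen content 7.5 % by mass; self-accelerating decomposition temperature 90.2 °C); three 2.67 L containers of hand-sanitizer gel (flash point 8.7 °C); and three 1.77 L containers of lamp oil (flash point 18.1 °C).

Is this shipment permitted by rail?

No

Soil oxygenator: available-oxygen content 7.5 % by mass > 4.5 % by mass → Code Z1 (Oxidizer).
With flash point 8.7 °C (< 23 °C), the hand-sanitizer gel falls in Code Z8.
The lamp oil has flash point 18.1 °C, which is < 23 °C, so it is Code Z8 (Flammable Liquid).
Total Code Z8: (three 2.67 L containers = 8.01 L) + (three 1.77 L containers = 5.31 L) = 13.32 L.
That exceeds the Code Z8 rail limit of 10 L.
Code Z1 quantity: 550 g.
550 g ≤ 1 kg (rail limit, Code Z1) — within limit.
The segregation rule (Code Z1 with Code Z9) does not apply to Code Z8 with Code Z1.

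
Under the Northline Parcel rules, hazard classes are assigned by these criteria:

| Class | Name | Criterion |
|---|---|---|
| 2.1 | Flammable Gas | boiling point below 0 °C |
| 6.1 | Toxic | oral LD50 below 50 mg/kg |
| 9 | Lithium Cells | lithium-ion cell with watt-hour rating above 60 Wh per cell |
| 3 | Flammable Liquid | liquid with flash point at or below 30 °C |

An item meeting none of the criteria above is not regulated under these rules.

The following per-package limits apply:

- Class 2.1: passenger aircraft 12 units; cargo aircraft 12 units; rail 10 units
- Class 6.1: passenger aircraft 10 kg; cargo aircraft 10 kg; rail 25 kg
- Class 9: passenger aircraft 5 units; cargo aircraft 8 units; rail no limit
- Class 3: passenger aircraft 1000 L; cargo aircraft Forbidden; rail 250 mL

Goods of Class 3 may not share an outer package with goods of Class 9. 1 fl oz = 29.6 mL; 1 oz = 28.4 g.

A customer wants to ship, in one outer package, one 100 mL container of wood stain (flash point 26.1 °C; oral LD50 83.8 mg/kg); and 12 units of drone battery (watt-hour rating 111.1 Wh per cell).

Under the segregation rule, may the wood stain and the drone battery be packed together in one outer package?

Wood stain: flash point 26.1 °C ≤ 30 °C → Class 3 (Flammable Liquid).
With watt-hour rating 111.1 Wh per cell (> 60 Wh per cell), the drone battery falls in Class 9.
Class 3 and Class 9 may not share an outer package.

No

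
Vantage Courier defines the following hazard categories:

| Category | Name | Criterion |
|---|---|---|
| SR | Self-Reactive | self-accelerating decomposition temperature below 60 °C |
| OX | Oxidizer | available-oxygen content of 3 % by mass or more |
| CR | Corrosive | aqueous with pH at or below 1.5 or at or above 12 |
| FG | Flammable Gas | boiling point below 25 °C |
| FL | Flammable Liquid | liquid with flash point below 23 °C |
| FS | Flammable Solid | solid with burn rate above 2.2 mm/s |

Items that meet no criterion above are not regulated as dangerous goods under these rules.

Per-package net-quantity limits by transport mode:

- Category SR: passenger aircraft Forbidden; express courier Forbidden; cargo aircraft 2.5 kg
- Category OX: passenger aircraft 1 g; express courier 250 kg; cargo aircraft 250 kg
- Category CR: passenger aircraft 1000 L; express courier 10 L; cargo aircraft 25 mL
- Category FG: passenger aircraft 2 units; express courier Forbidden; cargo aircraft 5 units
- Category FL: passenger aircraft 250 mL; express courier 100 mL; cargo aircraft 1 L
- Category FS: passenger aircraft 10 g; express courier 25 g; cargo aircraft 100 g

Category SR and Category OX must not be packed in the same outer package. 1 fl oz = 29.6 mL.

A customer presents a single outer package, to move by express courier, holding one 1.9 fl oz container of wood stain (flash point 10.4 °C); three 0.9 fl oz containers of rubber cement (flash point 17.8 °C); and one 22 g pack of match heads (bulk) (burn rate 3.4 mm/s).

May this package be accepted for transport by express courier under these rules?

No

The wood stain has flash point 10.4 °C, which is < 23 °C, so it is Category FL (Flammable Liquid).
With flash point 17.8 °C (< 23 °C), the rubber cement falls in Category FL.
With burn rate 3.4 mm/s (> 2.2 mm/s), the match heads (bulk) fall in Category FS.
Category FL net quantity: (one 1.9 fl oz container = 56.24 mL) + (three 0.9 fl oz containers = 79.92 mL) = 136.16 mL.
That exceeds the Category FL express courier limit of 100 mL.
Category FS quantity: 22 g.
That is within the Category FS express courier limit of 25 g.
The segregation rule (Category SR with Category OX) does not apply to Category FL with Category FS.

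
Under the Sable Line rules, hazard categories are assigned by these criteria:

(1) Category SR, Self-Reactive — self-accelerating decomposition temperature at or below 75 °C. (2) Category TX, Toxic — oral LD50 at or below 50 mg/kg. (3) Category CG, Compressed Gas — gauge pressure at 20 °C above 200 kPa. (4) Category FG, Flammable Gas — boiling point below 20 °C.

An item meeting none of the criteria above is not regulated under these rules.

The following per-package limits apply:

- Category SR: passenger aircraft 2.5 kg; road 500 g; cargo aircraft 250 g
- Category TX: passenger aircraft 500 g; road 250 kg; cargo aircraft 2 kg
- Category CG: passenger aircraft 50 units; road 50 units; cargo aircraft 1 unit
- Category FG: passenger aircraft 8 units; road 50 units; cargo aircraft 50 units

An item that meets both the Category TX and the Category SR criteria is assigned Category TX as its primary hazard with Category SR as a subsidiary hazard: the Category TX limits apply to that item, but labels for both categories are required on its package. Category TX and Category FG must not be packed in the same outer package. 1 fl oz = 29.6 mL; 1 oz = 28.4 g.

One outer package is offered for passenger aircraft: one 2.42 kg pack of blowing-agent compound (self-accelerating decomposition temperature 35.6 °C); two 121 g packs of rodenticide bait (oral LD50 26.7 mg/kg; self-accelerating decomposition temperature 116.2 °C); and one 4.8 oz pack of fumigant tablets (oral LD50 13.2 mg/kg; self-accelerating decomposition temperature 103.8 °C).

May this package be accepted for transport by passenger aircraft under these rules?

Yes

The blowing-agent compound has self-accelerating decomposition temperature 35.6 °C, which is ≤ 75 °C, so it is Category SR (Self-Reactive).
The rodenticide bait has oral LD50 26.7 mg/kg, which is ≤ 50 mg/kg, so it is Category TX (Toxic).
Oral LD50 13.2 mg/kg meets the Category TX criterion (Toxic), so the fumigant tablets are Category TX.
Total Category TX: (two 121 g packs = 242 g) + (one 4.8 oz pack = 136.32 g) = 378.32 g.
That is within the Category TX passenger aircraft limit of 500 g.
Category SR quantity: 2.42 kg.
2.42 kg is within the passenger aircraft limit of 2.5 kg for Category SR.
The segregation rule (Category TX with Category FG) does not apply to Category TX with Category SR.
Every hazard category is within its passenger aircraft limit and no segregation rule is violated.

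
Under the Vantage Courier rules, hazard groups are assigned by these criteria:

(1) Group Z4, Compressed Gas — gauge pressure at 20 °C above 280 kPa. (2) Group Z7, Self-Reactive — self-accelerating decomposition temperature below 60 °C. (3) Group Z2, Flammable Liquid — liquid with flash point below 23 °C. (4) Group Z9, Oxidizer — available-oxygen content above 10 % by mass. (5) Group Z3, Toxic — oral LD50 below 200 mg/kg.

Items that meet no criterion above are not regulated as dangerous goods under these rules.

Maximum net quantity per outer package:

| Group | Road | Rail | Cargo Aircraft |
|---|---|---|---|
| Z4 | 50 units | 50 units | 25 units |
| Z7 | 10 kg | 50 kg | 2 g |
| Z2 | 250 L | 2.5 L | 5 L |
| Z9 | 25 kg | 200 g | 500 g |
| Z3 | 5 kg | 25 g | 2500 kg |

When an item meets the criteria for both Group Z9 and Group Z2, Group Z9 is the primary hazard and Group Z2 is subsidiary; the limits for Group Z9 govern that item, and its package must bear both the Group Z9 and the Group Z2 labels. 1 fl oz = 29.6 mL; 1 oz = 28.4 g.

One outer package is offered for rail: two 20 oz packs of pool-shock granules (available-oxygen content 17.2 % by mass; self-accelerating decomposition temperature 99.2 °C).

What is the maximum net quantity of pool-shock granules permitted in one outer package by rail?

Pool-shock granules: available-oxygen content 17.2 % by mass > 10 % by mass → Group Z9 (Oxidizer).
The rail limit for Group Z9 is 200 g.

200 g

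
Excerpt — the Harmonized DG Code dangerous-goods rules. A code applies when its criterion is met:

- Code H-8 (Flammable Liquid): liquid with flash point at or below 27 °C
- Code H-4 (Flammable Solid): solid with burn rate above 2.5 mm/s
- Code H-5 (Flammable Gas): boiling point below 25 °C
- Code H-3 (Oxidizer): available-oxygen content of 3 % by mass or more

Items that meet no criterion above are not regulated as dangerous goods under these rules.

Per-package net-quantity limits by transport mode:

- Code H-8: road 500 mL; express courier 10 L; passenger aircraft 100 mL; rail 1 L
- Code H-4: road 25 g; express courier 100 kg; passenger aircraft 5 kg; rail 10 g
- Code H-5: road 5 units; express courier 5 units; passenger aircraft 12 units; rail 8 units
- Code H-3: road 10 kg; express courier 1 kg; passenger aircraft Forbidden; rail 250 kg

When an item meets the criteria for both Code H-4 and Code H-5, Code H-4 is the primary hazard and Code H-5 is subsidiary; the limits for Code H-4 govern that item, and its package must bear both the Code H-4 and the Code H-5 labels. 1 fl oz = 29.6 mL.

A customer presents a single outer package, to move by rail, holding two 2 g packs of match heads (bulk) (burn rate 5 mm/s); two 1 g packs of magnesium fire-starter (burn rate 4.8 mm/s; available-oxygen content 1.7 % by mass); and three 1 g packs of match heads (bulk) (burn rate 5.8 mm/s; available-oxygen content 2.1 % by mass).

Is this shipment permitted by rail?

Match heads (bulk): burn rate 5 mm/s > 2.5 mm/s → Code H-4 (Flammable Solid).
The magnesium fire-starter has burn rate 4.8 mm/s, which is > 2.5 mm/s, so it is Code H-4 (Flammable Solid).
With burn rate 5.8 mm/s (> 2.5 mm/s), the match heads (bulk) fall in Code H-4.
Total Code H-4: (two 2 g packs = 4 g) + (two 1 g packs = 2 g) + (three 1 g packs = 3 g) = 9 g.
That is within the Code H-4 rail limit of 10 g.

Yes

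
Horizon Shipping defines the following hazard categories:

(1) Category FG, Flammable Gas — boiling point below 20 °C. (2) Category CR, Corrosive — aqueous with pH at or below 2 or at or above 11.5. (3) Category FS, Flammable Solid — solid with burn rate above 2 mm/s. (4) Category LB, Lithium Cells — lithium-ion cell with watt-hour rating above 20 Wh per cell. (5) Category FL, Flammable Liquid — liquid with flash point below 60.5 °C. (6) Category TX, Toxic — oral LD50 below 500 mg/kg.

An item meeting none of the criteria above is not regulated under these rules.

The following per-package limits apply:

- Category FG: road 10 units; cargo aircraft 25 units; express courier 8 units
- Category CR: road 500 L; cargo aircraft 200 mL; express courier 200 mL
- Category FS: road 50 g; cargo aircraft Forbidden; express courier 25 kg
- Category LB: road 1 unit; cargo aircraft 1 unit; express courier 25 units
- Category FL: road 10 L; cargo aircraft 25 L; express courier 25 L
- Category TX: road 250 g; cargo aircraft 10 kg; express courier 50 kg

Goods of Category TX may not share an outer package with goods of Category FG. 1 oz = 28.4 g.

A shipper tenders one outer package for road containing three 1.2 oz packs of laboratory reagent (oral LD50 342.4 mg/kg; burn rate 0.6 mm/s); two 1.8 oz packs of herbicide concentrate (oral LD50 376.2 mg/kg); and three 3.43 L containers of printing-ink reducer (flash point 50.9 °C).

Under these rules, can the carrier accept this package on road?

No

Laboratory reagent: oral LD50 342.4 mg/kg < 500 mg/kg → Category TX (Toxic).
Oral LD50 376.2 mg/kg meets the Category TX criterion (Toxic), so the herbicide concentrate is Category TX.
Printing-ink reducer: flash point 50.9 °C < 60.5 °C → Category FL (Flammable Liquid).
Category TX net quantity: (three 1.2 oz packs = 102.24 g) + (two 1.8 oz packs = 102.24 g) = 204.48 g.
204.48 g is within the road limit of 250 g for Category TX.
Category FL quantity: three 3.43 L containers = 10.29 L.
10.29 L > 10 L (road limit, Category FL) — over the limit.
The segregation rule (Category TX with Category FG) does not apply to Category TX with Category FL.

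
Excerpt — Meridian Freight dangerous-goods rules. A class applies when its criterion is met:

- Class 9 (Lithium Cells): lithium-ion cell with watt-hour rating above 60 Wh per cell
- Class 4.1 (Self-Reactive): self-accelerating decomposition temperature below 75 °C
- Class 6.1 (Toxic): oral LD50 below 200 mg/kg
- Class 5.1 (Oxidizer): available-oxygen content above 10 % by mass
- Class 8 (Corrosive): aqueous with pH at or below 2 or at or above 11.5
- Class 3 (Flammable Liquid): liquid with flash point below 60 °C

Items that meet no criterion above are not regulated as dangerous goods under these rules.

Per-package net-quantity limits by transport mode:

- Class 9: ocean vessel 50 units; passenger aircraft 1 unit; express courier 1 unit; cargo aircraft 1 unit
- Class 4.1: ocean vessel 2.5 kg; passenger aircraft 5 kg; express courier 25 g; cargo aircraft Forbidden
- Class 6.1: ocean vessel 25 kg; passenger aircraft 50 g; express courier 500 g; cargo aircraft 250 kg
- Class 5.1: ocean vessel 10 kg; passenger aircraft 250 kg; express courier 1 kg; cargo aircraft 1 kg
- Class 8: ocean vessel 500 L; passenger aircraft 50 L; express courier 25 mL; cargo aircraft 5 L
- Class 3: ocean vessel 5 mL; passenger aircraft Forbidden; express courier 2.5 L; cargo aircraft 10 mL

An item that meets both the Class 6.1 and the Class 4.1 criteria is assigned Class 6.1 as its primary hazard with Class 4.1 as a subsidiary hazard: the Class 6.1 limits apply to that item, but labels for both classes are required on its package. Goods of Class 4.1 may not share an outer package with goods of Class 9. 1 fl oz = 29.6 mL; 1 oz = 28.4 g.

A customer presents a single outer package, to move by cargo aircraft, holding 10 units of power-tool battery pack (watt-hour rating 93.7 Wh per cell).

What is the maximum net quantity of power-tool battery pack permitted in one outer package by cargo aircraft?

1 unit

With watt-hour rating 93.7 Wh per cell (> 60 Wh per cell), the power-tool battery pack falls in Class 9.
The cargo aircraft limit for Class 9 is 1 unit.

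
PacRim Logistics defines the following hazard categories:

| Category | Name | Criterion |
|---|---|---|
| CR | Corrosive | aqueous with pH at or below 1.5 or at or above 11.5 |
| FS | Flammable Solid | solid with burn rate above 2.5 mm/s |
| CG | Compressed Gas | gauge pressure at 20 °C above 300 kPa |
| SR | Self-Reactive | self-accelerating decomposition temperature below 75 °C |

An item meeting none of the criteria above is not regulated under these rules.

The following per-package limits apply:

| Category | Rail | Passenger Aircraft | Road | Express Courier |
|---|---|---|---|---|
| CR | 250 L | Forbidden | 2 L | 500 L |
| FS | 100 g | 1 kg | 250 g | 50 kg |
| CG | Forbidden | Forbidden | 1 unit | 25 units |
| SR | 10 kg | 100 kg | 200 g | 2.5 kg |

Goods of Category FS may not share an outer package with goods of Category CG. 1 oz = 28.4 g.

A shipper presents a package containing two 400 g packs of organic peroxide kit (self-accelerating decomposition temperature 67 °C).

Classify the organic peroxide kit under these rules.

Category SR

With self-accelerating decomposition temperature 67 °C (< 75 °C), the organic peroxide kit falls in Category SR.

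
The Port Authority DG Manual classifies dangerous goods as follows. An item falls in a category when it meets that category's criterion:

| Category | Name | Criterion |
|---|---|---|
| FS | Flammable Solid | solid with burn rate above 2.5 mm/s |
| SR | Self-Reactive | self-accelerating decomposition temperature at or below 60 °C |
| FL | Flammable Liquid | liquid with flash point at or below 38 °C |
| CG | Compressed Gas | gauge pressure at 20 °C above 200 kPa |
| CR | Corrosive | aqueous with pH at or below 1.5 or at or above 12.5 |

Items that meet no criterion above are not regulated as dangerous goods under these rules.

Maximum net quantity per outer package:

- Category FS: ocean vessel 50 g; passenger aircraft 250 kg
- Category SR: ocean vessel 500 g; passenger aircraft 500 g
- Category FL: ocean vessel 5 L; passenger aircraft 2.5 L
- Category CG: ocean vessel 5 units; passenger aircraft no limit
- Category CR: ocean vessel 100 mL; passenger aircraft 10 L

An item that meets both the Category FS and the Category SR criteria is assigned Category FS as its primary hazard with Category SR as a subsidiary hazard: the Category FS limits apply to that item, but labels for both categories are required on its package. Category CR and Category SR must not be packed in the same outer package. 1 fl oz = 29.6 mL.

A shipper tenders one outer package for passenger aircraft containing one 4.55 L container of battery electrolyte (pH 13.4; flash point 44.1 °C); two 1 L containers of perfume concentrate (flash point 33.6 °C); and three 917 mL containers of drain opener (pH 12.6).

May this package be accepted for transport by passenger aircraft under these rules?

Yes

The battery electrolyte has pH 13.4, which is ≥ 12.5, so it is Category CR (Corrosive).
With flash point 33.6 °C (≤ 38 °C), the perfume concentrate falls in Category FL.
pH 12.6 meets the Category CR criterion (Corrosive), so the drain opener is Category CR.
Category CR net quantity: 4.55 L + (three 917 mL containers = 2.751 L) = 7.301 L.
That is within the Category CR passenger aircraft limit of 10 L.
Category FL quantity: two 1 L containers = 2 L.
That is within the Category FL passenger aircraft limit of 2.5 L.
The segregation rule (Category CR with Category SR) does not apply to Category CR with Category FL.
Every hazard category is within its passenger aircraft limit and no segregation rule is violated.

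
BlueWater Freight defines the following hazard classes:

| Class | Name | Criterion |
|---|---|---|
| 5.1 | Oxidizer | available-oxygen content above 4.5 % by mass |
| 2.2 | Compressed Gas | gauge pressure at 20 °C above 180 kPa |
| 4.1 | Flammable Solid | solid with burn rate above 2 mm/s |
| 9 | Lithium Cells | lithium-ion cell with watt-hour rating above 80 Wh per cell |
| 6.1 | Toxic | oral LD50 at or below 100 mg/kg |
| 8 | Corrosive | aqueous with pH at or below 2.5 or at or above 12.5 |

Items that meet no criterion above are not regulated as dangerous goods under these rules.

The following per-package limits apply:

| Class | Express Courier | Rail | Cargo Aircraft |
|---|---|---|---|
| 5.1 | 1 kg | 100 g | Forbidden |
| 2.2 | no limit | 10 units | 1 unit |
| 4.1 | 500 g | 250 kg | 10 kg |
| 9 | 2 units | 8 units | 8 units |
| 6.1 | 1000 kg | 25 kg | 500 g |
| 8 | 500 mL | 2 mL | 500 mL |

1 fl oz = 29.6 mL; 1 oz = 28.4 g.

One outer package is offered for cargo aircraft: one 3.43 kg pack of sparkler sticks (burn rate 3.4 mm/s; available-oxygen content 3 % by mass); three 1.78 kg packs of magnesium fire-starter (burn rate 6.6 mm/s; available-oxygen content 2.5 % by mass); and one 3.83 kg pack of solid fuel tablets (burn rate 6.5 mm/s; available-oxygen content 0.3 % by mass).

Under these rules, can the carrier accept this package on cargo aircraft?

No

The sparkler sticks have burn rate 3.4 mm/s, which is > 2 mm/s, so they are Class 4.1 (Flammable Solid).
The magnesium fire-starter has burn rate 6.6 mm/s, which is > 2 mm/s, so it is Class 4.1 (Flammable Solid).
Burn rate 6.5 mm/s meets the Class 4.1 criterion (Flammable Solid), so the solid fuel tablets are Class 4.1.
Total Class 4.1: 3.43 kg + (three 1.78 kg packs = 5.34 kg) + 3.83 kg = 12.6 kg.
12.6 kg > 10 kg (cargo aircraft limit, Class 4.1) — over the limit.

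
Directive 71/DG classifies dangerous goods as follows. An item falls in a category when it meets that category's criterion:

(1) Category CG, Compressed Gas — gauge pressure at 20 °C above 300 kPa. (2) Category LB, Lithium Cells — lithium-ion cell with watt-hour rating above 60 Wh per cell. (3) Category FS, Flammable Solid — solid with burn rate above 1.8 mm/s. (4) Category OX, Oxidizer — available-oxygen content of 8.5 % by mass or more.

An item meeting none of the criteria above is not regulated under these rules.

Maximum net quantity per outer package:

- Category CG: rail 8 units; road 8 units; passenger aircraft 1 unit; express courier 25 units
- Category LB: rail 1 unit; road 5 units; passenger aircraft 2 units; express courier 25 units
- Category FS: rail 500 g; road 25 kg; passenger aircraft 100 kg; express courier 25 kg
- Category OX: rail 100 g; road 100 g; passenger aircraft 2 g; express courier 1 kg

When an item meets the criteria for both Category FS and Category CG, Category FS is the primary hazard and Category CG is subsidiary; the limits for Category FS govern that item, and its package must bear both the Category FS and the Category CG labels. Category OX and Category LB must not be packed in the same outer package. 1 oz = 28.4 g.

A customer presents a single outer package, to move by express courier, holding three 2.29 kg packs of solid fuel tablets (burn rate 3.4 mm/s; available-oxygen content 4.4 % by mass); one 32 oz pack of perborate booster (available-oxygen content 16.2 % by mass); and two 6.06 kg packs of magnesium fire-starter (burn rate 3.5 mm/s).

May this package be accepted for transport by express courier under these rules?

Yes

With burn rate 3.4 mm/s (> 1.8 mm/s), the solid fuel tablets fall in Category FS.
Perborate booster: available-oxygen content 16.2 % by mass ≥ 8.5 % by mass → Category OX (Oxidizer).
With burn rate 3.5 mm/s (> 1.8 mm/s), the magnesium fire-starter falls in Category FS.
Category OX quantity: one 32 oz pack = 908.8 g.
908.8 g ≤ 1 kg (express courier limit, Category OX) — within limit.
Total Category FS: (three 2.29 kg packs = 6.87 kg) + (two 6.06 kg packs = 12.12 kg) = 18.99 kg.
18.99 kg ≤ 25 kg (express courier limit, Category FS) — within limit.
The segregation rule (Category OX with Category LB) does not apply to Category OX with Category FS.
Every hazard category is within its express courier limit and no segregation rule is violated.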